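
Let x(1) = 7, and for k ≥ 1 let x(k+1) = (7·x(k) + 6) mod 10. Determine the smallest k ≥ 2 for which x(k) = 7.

5

x(1) = 7,  x(2) = 5,  x(3) = 1,  x(4) = 3,  x(5) = 7.
The sequence repeats with period 4.
The value 7 next appears (with k ≥ 2) at x(5).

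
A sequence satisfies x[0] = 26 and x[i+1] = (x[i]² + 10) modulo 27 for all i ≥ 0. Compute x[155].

Computing terms: x[0] = 26; x[1] = 11; x[2] = 23; x[3] = 26.
Since x[3] = x[0] = 26, the sequence is periodic with period 3.
So x[155] = x[0 + ((155-0) mod 3)] = x[2] = 23.

23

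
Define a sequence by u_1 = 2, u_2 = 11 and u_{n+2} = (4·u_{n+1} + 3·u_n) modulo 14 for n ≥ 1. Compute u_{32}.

Computing terms: u_1 = 2,  u_2 = 11,  u_3 = 8,  u_4 = 9,  u_5 = 4,  u_6 = 1,  u_7 = 2,  u_8 = 11.
Since (u_7, u_8) = (u_1, u_2) = (2, 11) (two consecutive terms determine the rest), the sequence is periodic with period 6.
(32 - 1) mod 6 = 1, so u_{32} = u_2 = 11.

11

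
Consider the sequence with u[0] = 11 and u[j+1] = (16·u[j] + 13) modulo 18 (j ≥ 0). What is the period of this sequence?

We have u[0] = 11,  u[1] = 9,  u[2] = 13,  u[3] = 5,  u[4] = 3,  u[5] = 7,  u[6] = 17,  u[7] = 15,  u[8] = 1,  u[9] = 11.
Since u[9] = u[0] = 11, the sequence is periodic with period 9.

9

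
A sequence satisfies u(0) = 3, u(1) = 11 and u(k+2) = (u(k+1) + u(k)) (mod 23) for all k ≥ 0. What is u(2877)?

Computing terms: u(0) = 3, u(1) = 11, u(2) = 14, u(3) = 2, u(4) = 16, u(5) = 18, u(6) = 11, u(7) = 6, u(8) = 17, u(9) = 0, u(10) = 17, u(11) = 17, u(12) = 11, u(13) = 5, u(14) = 16, u(15) = 21, u(16) = 14, u(17) = 12, u(18) = 3, u(19) = 15, u(20) = 18, u(21) = 10, u(22) = 5, u(23) = 15, u(24) = 20, u(25) = 12, u(26) = 9, u(27) = 21, u(28) = 7, u(29) = 5, u(30) = 12, u(31) = 17, u(32) = 6, u(33) = 0, u(34) = 6, u(35) = 6, u(36) = 12, u(37) = 18, u(38) = 7, u(39) = 2, u(40) = 9, u(41) = 11, u(42) = 20, u(43) = 8, u(44) = 5, u(45) = 13, u(46) = 18, u(47) = 8, u(48) = 3, u(49) = 11.
The sequence repeats with period 48.
(2877 - 0) mod 48 = 45, so u(2877) = u(45) = 13.

13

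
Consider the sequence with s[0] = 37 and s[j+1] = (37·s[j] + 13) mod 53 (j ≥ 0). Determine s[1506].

Computing terms: s[0] = 37; s[1] = 4; s[2] = 2; s[3] = 34; s[4] = 52; s[5] = 29; s[6] = 26; s[7] = 21; s[8] = 48; s[9] = 40; s[10] = 9; s[11] = 28; s[12] = 42; s[13] = 30; s[14] = 10; s[15] = 12; s[16] = 33; s[17] = 15; s[18] = 38; s[19] = 41; s[20] = 46; s[21] = 19; s[22] = 27; s[23] = 5; s[24] = 39; s[25] = 25; s[26] = 37.
Since s[26] = s[0] = 37, the sequence is periodic with period 26.
So s[1506] = s[0 + ((1506-0) mod 26)] = s[24] = 39.

39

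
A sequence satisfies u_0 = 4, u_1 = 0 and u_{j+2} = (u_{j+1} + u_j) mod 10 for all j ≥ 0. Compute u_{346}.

u_0 = 4,  u_1 = 0,  u_2 = 4,  u_3 = 4,  u_4 = 8,  u_5 = 2,  u_6 = 0,  u_7 = 2,  u_8 = 2,  u_9 = 4,  u_{10} = 6,  u_{11} = 0,  u_{12} = 6,  u_{13} = 6,  u_{14} = 2,  u_{15} = 8,  u_{16} = 0,  u_{17} = 8,  u_{18} = 8,  u_{19} = 6,  u_{20} = 4,  u_{21} = 0.
The sequence repeats with period 20.
(346 - 0) mod 20 = 6, so u_{346} = u_6 = 0.

0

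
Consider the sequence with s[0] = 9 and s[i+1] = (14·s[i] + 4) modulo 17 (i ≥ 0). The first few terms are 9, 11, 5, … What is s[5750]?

2

Computing terms: s[0] = 9; s[1] = 11; s[2] = 5; s[3] = 6; s[4] = 3; s[5] = 12; s[6] = 2; s[7] = 15; s[8] = 10; s[9] = 8; s[10] = 14; s[11] = 13; s[12] = 16; s[13] = 7; s[14] = 0; s[15] = 4; s[16] = 9.
Since s[16] = s[0] = 9, the sequence is periodic with period 16.
(5750 - 0) mod 16 = 6, so s[5750] = s[6] = 2.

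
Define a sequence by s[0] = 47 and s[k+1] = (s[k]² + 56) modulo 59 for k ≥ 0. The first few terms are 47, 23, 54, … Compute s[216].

13

We have s[0] = 47,  s[1] = 23,  s[2] = 54,  s[3] = 22,  s[4] = 9,  s[5] = 19,  s[6] = 4,  s[7] = 13,  s[8] = 48,  s[9] = 0,  s[10] = 56,  s[11] = 6,  s[12] = 33,  s[13] = 24,  s[14] = 42,  s[15] = 50,  s[16] = 19.
Since s[16] = s[5] = 19, the sequence is eventually periodic: after a pre-period of length 5 it cycles with period 11.
For k ≥ 5, s[k] depends only on (k - 5) mod 11. (216 - 5) mod 11 = 2, so s[216] = s[7] = 13.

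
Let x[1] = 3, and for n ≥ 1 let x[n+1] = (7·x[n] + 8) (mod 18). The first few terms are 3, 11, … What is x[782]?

5

x[1] = 3,  x[2] = 11,  x[3] = 13,  x[4] = 9,  x[5] = 17,  x[6] = 1,  x[7] = 15,  x[8] = 5,  x[9] = 7,  x[10] = 3.
Since x[10] = x[1] = 3, the sequence is periodic with period 9.
(782 - 1) mod 9 = 7, so x[782] = x[8] = 5.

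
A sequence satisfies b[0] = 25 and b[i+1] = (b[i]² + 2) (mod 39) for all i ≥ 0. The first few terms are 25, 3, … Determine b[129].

We have b[0] = 25; b[1] = 3; b[2] = 11; b[3] = 6; b[4] = 38; b[5] = 3.
Since b[5] = b[1] = 3, the sequence is eventually periodic: after a pre-period of length 1 it cycles with period 4.
For i ≥ 1, b[i] depends only on (i - 1) mod 4. (129 - 1) mod 4 = 0, so b[129] = b[1] = 3.

3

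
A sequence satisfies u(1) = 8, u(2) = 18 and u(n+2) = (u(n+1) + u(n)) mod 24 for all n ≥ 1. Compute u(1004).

2

u(1) = 8,  u(2) = 18,  u(3) = 2,  u(4) = 20,  u(5) = 22,  u(6) = 18,  u(7) = 16,  u(8) = 10,  u(9) = 2,  u(10) = 12,  u(11) = 14,  u(12) = 2,  u(13) = 16,  u(14) = 18,  u(15) = 10,  u(16) = 4,  u(17) = 14,  u(18) = 18,  u(19) = 8,  u(20) = 2,  u(21) = 10,  u(22) = 12,  u(23) = 22,  u(24) = 10,  u(25) = 8,  u(26) = 18.
The sequence repeats with period 24.
(1004 - 1) mod 24 = 19, so u(1004) = u(20) = 2.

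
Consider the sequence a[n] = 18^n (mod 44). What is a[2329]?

Computing terms: a[1] = 18; a[2] = 16; a[3] = 24; a[4] = 36; a[5] = 32; a[6] = 4; a[7] = 28; a[8] = 20; a[9] = 8; a[10] = 12; a[11] = 40; a[12] = 16.
Since a[12] = a[2] = 16, the sequence is eventually periodic: after a pre-period of length 1 it cycles with period 10.
For n ≥ 2, a[n] depends only on (n - 2) mod 10. (2329 - 2) mod 10 = 7, so a[2329] = a[9] = 8.

8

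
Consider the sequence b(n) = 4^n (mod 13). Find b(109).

4

Computing terms: b(1) = 4; b(2) = 3; b(3) = 12; b(4) = 9; b(5) = 10; b(6) = 1; b(7) = 4.
The sequence repeats with period 6.
(109 - 1) mod 6 = 0, so b(109) = b(1) = 4.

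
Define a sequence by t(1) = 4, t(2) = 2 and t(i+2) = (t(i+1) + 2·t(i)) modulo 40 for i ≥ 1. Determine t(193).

t(1) = 4, t(2) = 2, t(3) = 10, t(4) = 14, t(5) = 34, t(6) = 22, t(7) = 10, t(8) = 14.
Since (t(7), t(8)) = (t(3), t(4)) = (10, 14) (two consecutive terms determine the rest), the sequence is eventually periodic: after a pre-period of length 2 it cycles with period 4.
For i ≥ 3, t(i) depends only on (i - 3) mod 4. (193 - 3) mod 4 = 2, so t(193) = t(5) = 34.

34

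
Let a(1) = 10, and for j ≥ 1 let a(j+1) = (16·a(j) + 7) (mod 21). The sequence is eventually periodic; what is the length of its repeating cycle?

3

Computing terms: a(1) = 10; a(2) = 20; a(3) = 12; a(4) = 10.
The sequence repeats with period 3.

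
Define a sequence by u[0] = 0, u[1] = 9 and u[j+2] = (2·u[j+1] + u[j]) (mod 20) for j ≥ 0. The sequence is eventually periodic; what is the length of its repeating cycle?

u[0] = 0; u[1] = 9; u[2] = 18; u[3] = 5; u[4] = 8; u[5] = 1; u[6] = 10; u[7] = 1; u[8] = 12; u[9] = 5; u[10] = 2; u[11] = 9; u[12] = 0; u[13] = 9.
The sequence repeats with period 12.

12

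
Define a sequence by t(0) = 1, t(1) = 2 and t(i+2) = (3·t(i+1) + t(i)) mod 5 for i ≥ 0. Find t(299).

4

Computing terms: t(0) = 1,  t(1) = 2,  t(2) = 2,  t(3) = 3,  t(4) = 1,  t(5) = 1,  t(6) = 4,  t(7) = 3,  t(8) = 3,  t(9) = 2,  t(10) = 4,  t(11) = 4,  t(12) = 1,  t(13) = 2.
The sequence repeats with period 12.
(299 - 0) mod 12 = 11, so t(299) = t(11) = 4.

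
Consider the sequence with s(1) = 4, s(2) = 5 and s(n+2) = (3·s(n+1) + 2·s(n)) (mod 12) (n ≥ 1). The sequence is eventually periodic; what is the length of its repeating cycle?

4

Listing terms: s(1) = 4, s(2) = 5, s(3) = 11, s(4) = 7, s(5) = 7, s(6) = 11, s(7) = 11, s(8) = 7.
Since (s(7), s(8)) = (s(3), s(4)) = (11, 7) (two consecutive terms determine the rest), the sequence is eventually periodic: after a pre-period of length 2 it cycles with period 4.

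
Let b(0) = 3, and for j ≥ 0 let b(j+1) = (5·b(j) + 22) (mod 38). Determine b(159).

35

b(0) = 3,  b(1) = 37,  b(2) = 17,  b(3) = 31,  b(4) = 25,  b(5) = 33,  b(6) = 35,  b(7) = 7,  b(8) = 19,  b(9) = 3.
The sequence repeats with period 9.
So b(159) = b(0 + ((159-0) mod 9)) = b(6) = 35.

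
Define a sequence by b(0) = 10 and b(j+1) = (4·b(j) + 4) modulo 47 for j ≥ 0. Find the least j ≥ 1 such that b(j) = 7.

17

Listing terms: b(0) = 10; b(1) = 44; b(2) = 39; b(3) = 19; b(4) = 33; b(5) = 42; b(6) = 31; b(7) = 34; b(8) = 46; b(9) = 0; b(10) = 4; b(11) = 20; b(12) = 37; b(13) = 11; b(14) = 1; b(15) = 8; b(16) = 36; b(17) = 7; b(18) = 32; b(19) = 38; b(20) = 15; b(21) = 17; b(22) = 25; b(23) = 10.
Since b(23) = b(0) = 10, the sequence is periodic with period 23.
The value 7 first appears (with j ≥ 1) at b(17).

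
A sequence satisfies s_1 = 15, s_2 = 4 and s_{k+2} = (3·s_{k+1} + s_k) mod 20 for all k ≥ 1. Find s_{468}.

We have s_1 = 15; s_2 = 4; s_3 = 7; s_4 = 5; s_5 = 2; s_6 = 11; s_7 = 15; s_8 = 16; s_9 = 3; s_{10} = 5; s_{11} = 18; s_{12} = 19; s_{13} = 15; s_{14} = 4.
The sequence repeats with period 12.
(468 - 1) mod 12 = 11, so s_{468} = s_{12} = 19.

19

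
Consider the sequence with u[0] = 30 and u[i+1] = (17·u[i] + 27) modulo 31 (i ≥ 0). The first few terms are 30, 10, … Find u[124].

Computing terms: u[0] = 30; u[1] = 10; u[2] = 11; u[3] = 28; u[4] = 7; u[5] = 22; u[6] = 29; u[7] = 24; u[8] = 1; u[9] = 13; u[10] = 0; u[11] = 27; u[12] = 21; u[13] = 12; u[14] = 14; u[15] = 17; u[16] = 6; u[17] = 5; u[18] = 19; u[19] = 9; u[20] = 25; u[21] = 18; u[22] = 23; u[23] = 15; u[24] = 3; u[25] = 16; u[26] = 20; u[27] = 26; u[28] = 4; u[29] = 2; u[30] = 30.
The sequence repeats with period 30.
(124 - 0) mod 30 = 4, so u[124] = u[4] = 7.

7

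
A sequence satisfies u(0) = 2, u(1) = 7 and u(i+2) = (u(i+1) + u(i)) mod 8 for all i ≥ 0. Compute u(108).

Listing terms: u(0) = 2; u(1) = 7; u(2) = 1; u(3) = 0; u(4) = 1; u(5) = 1; u(6) = 2; u(7) = 3; u(8) = 5; u(9) = 0; u(10) = 5; u(11) = 5; u(12) = 2; u(13) = 7.
Since (u(12), u(13)) = (u(0), u(1)) = (2, 7) (two consecutive terms determine the rest), the sequence is periodic with period 12.
So u(108) = u(0 + ((108-0) mod 12)) = u(0) = 2.

2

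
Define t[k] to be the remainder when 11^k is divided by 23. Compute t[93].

t[0] = 1,  t[1] = 11,  t[2] = 6,  t[3] = 20,  t[4] = 13,  t[5] = 5,  t[6] = 9,  t[7] = 7,  t[8] = 8,  t[9] = 19,  t[10] = 2,  t[11] = 22,  t[12] = 12,  t[13] = 17,  t[14] = 3,  t[15] = 10,  t[16] = 18,  t[17] = 14,  t[18] = 16,  t[19] = 15,  t[20] = 4,  t[21] = 21,  t[22] = 1.
The sequence repeats with period 22.
So t[93] = t[0 + ((93-0) mod 22)] = t[5] = 5.

5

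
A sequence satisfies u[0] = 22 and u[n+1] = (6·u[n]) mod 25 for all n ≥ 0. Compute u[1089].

12

u[0] = 22; u[1] = 7; u[2] = 17; u[3] = 2; u[4] = 12; u[5] = 22.
Since u[5] = u[0] = 22, the sequence is periodic with period 5.
(1089 - 0) mod 5 = 4, so u[1089] = u[4] = 12.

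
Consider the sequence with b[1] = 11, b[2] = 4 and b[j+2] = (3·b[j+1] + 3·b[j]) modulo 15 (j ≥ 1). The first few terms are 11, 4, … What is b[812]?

12

Listing terms: b[1] = 11, b[2] = 4, b[3] = 0, b[4] = 12, b[5] = 6, b[6] = 9, b[7] = 0, b[8] = 12.
Since (b[7], b[8]) = (b[3], b[4]) = (0, 12) (two consecutive terms determine the rest), the sequence is eventually periodic: after a pre-period of length 2 it cycles with period 4.
For j ≥ 3, b[j] depends only on (j - 3) mod 4. (812 - 3) mod 4 = 1, so b[812] = b[4] = 12.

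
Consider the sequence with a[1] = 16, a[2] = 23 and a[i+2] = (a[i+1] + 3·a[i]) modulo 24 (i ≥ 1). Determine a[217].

Computing terms: a[1] = 16; a[2] = 23; a[3] = 23; a[4] = 20; a[5] = 17; a[6] = 5; a[7] = 8; a[8] = 23; a[9] = 23.
Since (a[8], a[9]) = (a[2], a[3]) = (23, 23) (two consecutive terms determine the rest), the sequence is eventually periodic: after a pre-period of length 1 it cycles with period 6.
For i ≥ 2, a[i] depends only on (i - 2) mod 6. (217 - 2) mod 6 = 5, so a[217] = a[7] = 8.

8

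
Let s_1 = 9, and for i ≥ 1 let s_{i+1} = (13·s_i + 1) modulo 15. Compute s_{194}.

13

We have s_1 = 9, s_2 = 13, s_3 = 5, s_4 = 6, s_5 = 4, s_6 = 8, s_7 = 0, s_8 = 1, s_9 = 14, s_{10} = 3, s_{11} = 10, s_{12} = 11, s_{13} = 9.
The sequence repeats with period 12.
(194 - 1) mod 12 = 1, so s_{194} = s_2 = 13.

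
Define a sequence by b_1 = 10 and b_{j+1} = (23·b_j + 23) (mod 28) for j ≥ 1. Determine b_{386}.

1

Listing terms: b_1 = 10,  b_2 = 1,  b_3 = 18,  b_4 = 17,  b_5 = 22,  b_6 = 25,  b_7 = 10.
The sequence repeats with period 6.
(386 - 1) mod 6 = 1, so b_{386} = b_2 = 1.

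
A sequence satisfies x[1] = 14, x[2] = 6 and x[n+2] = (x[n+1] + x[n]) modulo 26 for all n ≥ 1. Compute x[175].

Computing terms: x[1] = 14, x[2] = 6, x[3] = 20, x[4] = 0, x[5] = 20, x[6] = 20, x[7] = 14, x[8] = 8, x[9] = 22, x[10] = 4, x[11] = 0, x[12] = 4, x[13] = 4, x[14] = 8, x[15] = 12, x[16] = 20, x[17] = 6, x[18] = 0, x[19] = 6, x[20] = 6, x[21] = 12, x[22] = 18, x[23] = 4, x[24] = 22, x[25] = 0, x[26] = 22, x[27] = 22, x[28] = 18, x[29] = 14, x[30] = 6.
The sequence repeats with period 28.
So x[175] = x[1 + ((175-1) mod 28)] = x[7] = 14.

14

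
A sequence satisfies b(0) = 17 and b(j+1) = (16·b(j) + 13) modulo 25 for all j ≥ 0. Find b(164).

14

Computing terms: b(0) = 17; b(1) = 10; b(2) = 23; b(3) = 6; b(4) = 9; b(5) = 7; b(6) = 0; b(7) = 13; b(8) = 21; b(9) = 24; b(10) = 22; b(11) = 15; b(12) = 3; b(13) = 11; b(14) = 14; b(15) = 12; b(16) = 5; b(17) = 18; b(18) = 1; b(19) = 4; b(20) = 2; b(21) = 20; b(22) = 8; b(23) = 16; b(24) = 19; b(25) = 17.
The sequence repeats with period 25.
(164 - 0) mod 25 = 14, so b(164) = b(14) = 14.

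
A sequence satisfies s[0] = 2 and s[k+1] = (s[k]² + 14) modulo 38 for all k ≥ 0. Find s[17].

Computing terms: s[0] = 2; s[1] = 18; s[2] = 34; s[3] = 30; s[4] = 2.
The sequence repeats with period 4.
So s[17] = s[0 + ((17-0) mod 4)] = s[1] = 18.

18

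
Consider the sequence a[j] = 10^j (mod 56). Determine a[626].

16

Listing terms: a[1] = 10,  a[2] = 44,  a[3] = 48,  a[4] = 32,  a[5] = 40,  a[6] = 8,  a[7] = 24,  a[8] = 16,  a[9] = 48.
Since a[9] = a[3] = 48, the sequence is eventually periodic: after a pre-period of length 2 it cycles with period 6.
For j ≥ 3, a[j] depends only on (j - 3) mod 6. (626 - 3) mod 6 = 5, so a[626] = a[8] = 16.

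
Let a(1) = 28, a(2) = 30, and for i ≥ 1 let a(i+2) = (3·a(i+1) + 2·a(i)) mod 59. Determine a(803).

Computing terms: a(1) = 28, a(2) = 30, a(3) = 28, a(4) = 26, a(5) = 16, a(6) = 41, a(7) = 37, a(8) = 16, a(9) = 4, a(10) = 44, a(11) = 22, a(12) = 36, a(13) = 34, a(14) = 56, a(15) = 0, a(16) = 53, a(17) = 41, a(18) = 52, a(19) = 2, a(20) = 51, a(21) = 39, a(22) = 42, a(23) = 27, a(24) = 47, a(25) = 18, a(26) = 30, a(27) = 8, a(28) = 25, a(29) = 32, a(30) = 28, a(31) = 30.
Since (a(30), a(31)) = (a(1), a(2)) = (28, 30) (two consecutive terms determine the rest), the sequence is periodic with period 29.
(803 - 1) mod 29 = 19, so a(803) = a(20) = 51.

51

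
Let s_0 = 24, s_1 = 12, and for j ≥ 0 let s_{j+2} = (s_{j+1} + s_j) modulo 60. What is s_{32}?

Listing terms: s_0 = 24; s_1 = 12; s_2 = 36; s_3 = 48; s_4 = 24; s_5 = 12.
Since (s_4, s_5) = (s_0, s_1) = (24, 12) (two consecutive terms determine the rest), the sequence is periodic with period 4.
(32 - 0) mod 4 = 0, so s_{32} = s_0 = 24.

24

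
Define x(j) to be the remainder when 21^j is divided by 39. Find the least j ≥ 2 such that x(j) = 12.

2

Computing terms: x(1) = 21, x(2) = 12, x(3) = 18, x(4) = 27, x(5) = 21.
Since x(5) = x(1) = 21, the sequence is periodic with period 4.
The value 12 first appears (with j ≥ 2) at x(2).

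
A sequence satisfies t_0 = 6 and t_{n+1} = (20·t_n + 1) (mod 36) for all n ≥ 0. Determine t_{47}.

25

Listing terms: t_0 = 6, t_1 = 13, t_2 = 9, t_3 = 1, t_4 = 21, t_5 = 25, t_6 = 33, t_7 = 13.
Since t_7 = t_1 = 13, the sequence is eventually periodic: after a pre-period of length 1 it cycles with period 6.
For n ≥ 1, t_n depends only on (n - 1) mod 6. (47 - 1) mod 6 = 4, so t_{47} = t_5 = 25.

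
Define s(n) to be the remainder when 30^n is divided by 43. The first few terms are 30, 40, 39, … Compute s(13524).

We have s(1) = 30, s(2) = 40, s(3) = 39, s(4) = 9, s(5) = 12, s(6) = 16, s(7) = 7, s(8) = 38, s(9) = 22, s(10) = 15, s(11) = 20, s(12) = 41, s(13) = 26, s(14) = 6, s(15) = 8, s(16) = 25, s(17) = 19, s(18) = 11, s(19) = 29, s(20) = 10, s(21) = 42, s(22) = 13, s(23) = 3, s(24) = 4, s(25) = 34, s(26) = 31, s(27) = 27, s(28) = 36, s(29) = 5, s(30) = 21, s(31) = 28, s(32) = 23, s(33) = 2, s(34) = 17, s(35) = 37, s(36) = 35, s(37) = 18, s(38) = 24, s(39) = 32, s(40) = 14, s(41) = 33, s(42) = 1, s(43) = 30.
The sequence repeats with period 42.
(13524 - 1) mod 42 = 41, so s(13524) = s(42) = 1.

1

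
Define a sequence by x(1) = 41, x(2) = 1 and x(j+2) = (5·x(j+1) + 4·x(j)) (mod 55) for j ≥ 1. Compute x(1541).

x(1) = 41, x(2) = 1, x(3) = 4, x(4) = 24, x(5) = 26, x(6) = 6, x(7) = 24, x(8) = 34, x(9) = 46, x(10) = 36, x(11) = 34, x(12) = 39, x(13) = 1, x(14) = 51, x(15) = 39, x(16) = 14, x(17) = 6, x(18) = 31, x(19) = 14, x(20) = 29, x(21) = 36, x(22) = 21, x(23) = 29, x(24) = 9, x(25) = 51, x(26) = 16, x(27) = 9, x(28) = 54, x(29) = 31, x(30) = 41, x(31) = 54, x(32) = 49, x(33) = 21, x(34) = 26, x(35) = 49, x(36) = 19, x(37) = 16, x(38) = 46, x(39) = 19, x(40) = 4, x(41) = 41, x(42) = 1.
The sequence repeats with period 40.
(1541 - 1) mod 40 = 20, so x(1541) = x(21) = 36.

36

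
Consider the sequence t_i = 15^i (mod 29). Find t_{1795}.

11

Computing terms: t_1 = 15; t_2 = 22; t_3 = 11; t_4 = 20; t_5 = 10; t_6 = 5; t_7 = 17; t_8 = 23; t_9 = 26; t_{10} = 13; t_{11} = 21; t_{12} = 25; t_{13} = 27; t_{14} = 28; t_{15} = 14; t_{16} = 7; t_{17} = 18; t_{18} = 9; t_{19} = 19; t_{20} = 24; t_{21} = 12; t_{22} = 6; t_{23} = 3; t_{24} = 16; t_{25} = 8; t_{26} = 4; t_{27} = 2; t_{28} = 1; t_{29} = 15.
The sequence repeats with period 28.
(1795 - 1) mod 28 = 2, so t_{1795} = t_3 = 11.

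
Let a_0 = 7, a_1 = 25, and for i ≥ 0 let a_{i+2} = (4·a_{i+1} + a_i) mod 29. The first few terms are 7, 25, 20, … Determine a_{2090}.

5

Computing terms: a_0 = 7; a_1 = 25; a_2 = 20; a_3 = 18; a_4 = 5; a_5 = 9; a_6 = 12; a_7 = 28; a_8 = 8; a_9 = 2; a_{10} = 16; a_{11} = 8; a_{12} = 19; a_{13} = 26; a_{14} = 7; a_{15} = 25.
Since (a_{14}, a_{15}) = (a_0, a_1) = (7, 25) (two consecutive terms determine the rest), the sequence is periodic with period 14.
So a_{2090} = a_{0 + ((2090-0) mod 14)} = a_4 = 5.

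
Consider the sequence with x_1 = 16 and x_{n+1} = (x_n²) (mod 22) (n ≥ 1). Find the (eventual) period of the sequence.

Listing terms: x_1 = 16, x_2 = 14, x_3 = 20, x_4 = 4, x_5 = 16.
The sequence repeats with period 4.

4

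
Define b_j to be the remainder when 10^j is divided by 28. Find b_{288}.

8

Listing terms: b_0 = 1, b_1 = 10, b_2 = 16, b_3 = 20, b_4 = 4, b_5 = 12, b_6 = 8, b_7 = 24, b_8 = 16.
Since b_8 = b_2 = 16, the sequence is eventually periodic: after a pre-period of length 2 it cycles with period 6.
For j ≥ 2, b_j depends only on (j - 2) mod 6. (288 - 2) mod 6 = 4, so b_{288} = b_6 = 8.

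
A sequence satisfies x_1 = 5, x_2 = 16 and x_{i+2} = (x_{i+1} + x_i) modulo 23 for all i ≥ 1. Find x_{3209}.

18

Listing terms: x_1 = 5,  x_2 = 16,  x_3 = 21,  x_4 = 14,  x_5 = 12,  x_6 = 3,  x_7 = 15,  x_8 = 18,  x_9 = 10,  x_{10} = 5,  x_{11} = 15,  x_{12} = 20,  x_{13} = 12,  x_{14} = 9,  x_{15} = 21,  x_{16} = 7,  x_{17} = 5,  x_{18} = 12,  x_{19} = 17,  x_{20} = 6,  x_{21} = 0,  x_{22} = 6,  x_{23} = 6,  x_{24} = 12,  x_{25} = 18,  x_{26} = 7,  x_{27} = 2,  x_{28} = 9,  x_{29} = 11,  x_{30} = 20,  x_{31} = 8,  x_{32} = 5,  x_{33} = 13,  x_{34} = 18,  x_{35} = 8,  x_{36} = 3,  x_{37} = 11,  x_{38} = 14,  x_{39} = 2,  x_{40} = 16,  x_{41} = 18,  x_{42} = 11,  x_{43} = 6,  x_{44} = 17,  x_{45} = 0,  x_{46} = 17,  x_{47} = 17,  x_{48} = 11,  x_{49} = 5,  x_{50} = 16.
The sequence repeats with period 48.
(3209 - 1) mod 48 = 40, so x_{3209} = x_{41} = 18.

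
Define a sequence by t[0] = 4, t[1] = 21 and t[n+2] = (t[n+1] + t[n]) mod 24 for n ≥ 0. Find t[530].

1

Listing terms: t[0] = 4,  t[1] = 21,  t[2] = 1,  t[3] = 22,  t[4] = 23,  t[5] = 21,  t[6] = 20,  t[7] = 17,  t[8] = 13,  t[9] = 6,  t[10] = 19,  t[11] = 1,  t[12] = 20,  t[13] = 21,  t[14] = 17,  t[15] = 14,  t[16] = 7,  t[17] = 21,  t[18] = 4,  t[19] = 1,  t[20] = 5,  t[21] = 6,  t[22] = 11,  t[23] = 17,  t[24] = 4,  t[25] = 21.
Since (t[24], t[25]) = (t[0], t[1]) = (4, 21) (two consecutive terms determine the rest), the sequence is periodic with period 24.
So t[530] = t[0 + ((530-0) mod 24)] = t[2] = 1.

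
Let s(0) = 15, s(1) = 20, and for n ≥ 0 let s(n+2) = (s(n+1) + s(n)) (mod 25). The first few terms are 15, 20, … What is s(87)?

s(0) = 15,  s(1) = 20,  s(2) = 10,  s(3) = 5,  s(4) = 15,  s(5) = 20.
Since (s(4), s(5)) = (s(0), s(1)) = (15, 20) (two consecutive terms determine the rest), the sequence is periodic with period 4.
So s(87) = s(0 + ((87-0) mod 4)) = s(3) = 5.

5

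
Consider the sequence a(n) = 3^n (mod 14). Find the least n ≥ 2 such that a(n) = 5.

5

We have a(1) = 3, a(2) = 9, a(3) = 13, a(4) = 11, a(5) = 5, a(6) = 1, a(7) = 3.
The sequence repeats with period 6.
The value 5 first appears (with n ≥ 2) at a(5).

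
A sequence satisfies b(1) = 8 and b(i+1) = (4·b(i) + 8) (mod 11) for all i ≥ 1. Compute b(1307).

7

b(1) = 8, b(2) = 7, b(3) = 3, b(4) = 9, b(5) = 0, b(6) = 8.
Since b(6) = b(1) = 8, the sequence is periodic with period 5.
So b(1307) = b(1 + ((1307-1) mod 5)) = b(2) = 7.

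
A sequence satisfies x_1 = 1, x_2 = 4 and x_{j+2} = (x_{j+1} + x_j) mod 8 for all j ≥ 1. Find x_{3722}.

Listing terms: x_1 = 1; x_2 = 4; x_3 = 5; x_4 = 1; x_5 = 6; x_6 = 7; x_7 = 5; x_8 = 4; x_9 = 1; x_{10} = 5; x_{11} = 6; x_{12} = 3; x_{13} = 1; x_{14} = 4.
Since (x_{13}, x_{14}) = (x_1, x_2) = (1, 4) (two consecutive terms determine the rest), the sequence is periodic with period 12.
So x_{3722} = x_{1 + ((3722-1) mod 12)} = x_2 = 4.

4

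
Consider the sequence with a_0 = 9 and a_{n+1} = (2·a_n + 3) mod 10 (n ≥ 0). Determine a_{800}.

9

a_0 = 9; a_1 = 1; a_2 = 5; a_3 = 3; a_4 = 9.
Since a_4 = a_0 = 9, the sequence is periodic with period 4.
(800 - 0) mod 4 = 0, so a_{800} = a_0 = 9.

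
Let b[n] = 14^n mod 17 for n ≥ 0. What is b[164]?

13

Computing terms: b[0] = 1,  b[1] = 14,  b[2] = 9,  b[3] = 7,  b[4] = 13,  b[5] = 12,  b[6] = 15,  b[7] = 6,  b[8] = 16,  b[9] = 3,  b[10] = 8,  b[11] = 10,  b[12] = 4,  b[13] = 5,  b[14] = 2,  b[15] = 11,  b[16] = 1.
The sequence repeats with period 16.
So b[164] = b[0 + ((164-0) mod 16)] = b[4] = 13.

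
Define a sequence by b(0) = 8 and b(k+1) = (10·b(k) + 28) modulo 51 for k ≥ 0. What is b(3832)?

We have b(0) = 8; b(1) = 6; b(2) = 37; b(3) = 41; b(4) = 30; b(5) = 22; b(6) = 44; b(7) = 9; b(8) = 16; b(9) = 35; b(10) = 21; b(11) = 34; b(12) = 11; b(13) = 36; b(14) = 31; b(15) = 32; b(16) = 42; b(17) = 40; b(18) = 20; b(19) = 24; b(20) = 13; b(21) = 5; b(22) = 27; b(23) = 43; b(24) = 50; b(25) = 18; b(26) = 4; b(27) = 17; b(28) = 45; b(29) = 19; b(30) = 14; b(31) = 15; b(32) = 25; b(33) = 23; b(34) = 3; b(35) = 7; b(36) = 47; b(37) = 39; b(38) = 10; b(39) = 26; b(40) = 33; b(41) = 1; b(42) = 38; b(43) = 0; b(44) = 28; b(45) = 2; b(46) = 48; b(47) = 49; b(48) = 8.
Since b(48) = b(0) = 8, the sequence is periodic with period 48.
(3832 - 0) mod 48 = 40, so b(3832) = b(40) = 33.

33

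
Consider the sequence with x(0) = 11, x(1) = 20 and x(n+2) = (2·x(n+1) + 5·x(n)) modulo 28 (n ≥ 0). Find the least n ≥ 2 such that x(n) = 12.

9

Computing terms: x(0) = 11; x(1) = 20; x(2) = 11; x(3) = 10; x(4) = 19; x(5) = 4; x(6) = 19; x(7) = 2; x(8) = 15; x(9) = 12; x(10) = 15; x(11) = 6; x(12) = 3; x(13) = 8; x(14) = 3; x(15) = 18; x(16) = 23; x(17) = 24; x(18) = 23; x(19) = 26; x(20) = 27; x(21) = 16; x(22) = 27; x(23) = 22; x(24) = 11; x(25) = 20.
The sequence repeats with period 24.
The value 12 first appears (with n ≥ 2) at x(9).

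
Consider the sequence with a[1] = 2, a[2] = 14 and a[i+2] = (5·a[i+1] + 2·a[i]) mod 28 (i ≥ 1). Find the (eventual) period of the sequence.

48

We have a[1] = 2, a[2] = 14, a[3] = 18, a[4] = 6, a[5] = 10, a[6] = 6, a[7] = 22, a[8] = 10, a[9] = 10, a[10] = 14, a[11] = 6, a[12] = 2, a[13] = 22, a[14] = 2, a[15] = 26, a[16] = 22, a[17] = 22, a[18] = 14, a[19] = 2, a[20] = 10, a[21] = 26, a[22] = 10, a[23] = 18, a[24] = 26, a[25] = 26, a[26] = 14, a[27] = 10, a[28] = 22, a[29] = 18, a[30] = 22, a[31] = 6, a[32] = 18, a[33] = 18, a[34] = 14, a[35] = 22, a[36] = 26, a[37] = 6, a[38] = 26, a[39] = 2, a[40] = 6, a[41] = 6, a[42] = 14, a[43] = 26, a[44] = 18, a[45] = 2, a[46] = 18, a[47] = 10, a[48] = 2, a[49] = 2, a[50] = 14.
Since (a[49], a[50]) = (a[1], a[2]) = (2, 14) (two consecutive terms determine the rest), the sequence is periodic with period 48.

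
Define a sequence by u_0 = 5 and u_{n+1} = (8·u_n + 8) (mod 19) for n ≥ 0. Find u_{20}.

We have u_0 = 5; u_1 = 10; u_2 = 12; u_3 = 9; u_4 = 4; u_5 = 2; u_6 = 5.
The sequence repeats with period 6.
So u_{20} = u_{0 + ((20-0) mod 6)} = u_2 = 12.

12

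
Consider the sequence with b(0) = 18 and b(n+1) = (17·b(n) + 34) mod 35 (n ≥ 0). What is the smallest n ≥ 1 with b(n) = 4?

2

Listing terms: b(0) = 18, b(1) = 25, b(2) = 4, b(3) = 32, b(4) = 18.
Since b(4) = b(0) = 18, the sequence is periodic with period 4.
The value 4 first appears (with n ≥ 1) at b(2).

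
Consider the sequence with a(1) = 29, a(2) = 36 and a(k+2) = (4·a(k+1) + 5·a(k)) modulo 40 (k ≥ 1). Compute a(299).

9

We have a(1) = 29; a(2) = 36; a(3) = 9; a(4) = 16; a(5) = 29; a(6) = 36.
The sequence repeats with period 4.
So a(299) = a(1 + ((299-1) mod 4)) = a(3) = 9.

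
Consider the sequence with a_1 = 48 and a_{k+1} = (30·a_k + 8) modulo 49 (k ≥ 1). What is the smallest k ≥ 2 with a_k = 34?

Computing terms: a_1 = 48, a_2 = 27, a_3 = 34, a_4 = 48.
The sequence repeats with period 3.
The value 34 first appears (with k ≥ 2) at a_3.

3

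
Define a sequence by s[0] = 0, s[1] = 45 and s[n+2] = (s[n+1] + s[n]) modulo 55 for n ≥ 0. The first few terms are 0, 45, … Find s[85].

5

Listing terms: s[0] = 0; s[1] = 45; s[2] = 45; s[3] = 35; s[4] = 25; s[5] = 5; s[6] = 30; s[7] = 35; s[8] = 10; s[9] = 45; s[10] = 0; s[11] = 45.
Since (s[10], s[11]) = (s[0], s[1]) = (0, 45) (two consecutive terms determine the rest), the sequence is periodic with period 10.
(85 - 0) mod 10 = 5, so s[85] = s[5] = 5.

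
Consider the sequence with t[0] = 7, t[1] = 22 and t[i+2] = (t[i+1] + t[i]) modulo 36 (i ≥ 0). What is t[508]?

We have t[0] = 7,  t[1] = 22,  t[2] = 29,  t[3] = 15,  t[4] = 8,  t[5] = 23,  t[6] = 31,  t[7] = 18,  t[8] = 13,  t[9] = 31,  t[10] = 8,  t[11] = 3,  t[12] = 11,  t[13] = 14,  t[14] = 25,  t[15] = 3,  t[16] = 28,  t[17] = 31,  t[18] = 23,  t[19] = 18,  t[20] = 5,  t[21] = 23,  t[22] = 28,  t[23] = 15,  t[24] = 7,  t[25] = 22.
Since (t[24], t[25]) = (t[0], t[1]) = (7, 22) (two consecutive terms determine the rest), the sequence is periodic with period 24.
(508 - 0) mod 24 = 4, so t[508] = t[4] = 8.

8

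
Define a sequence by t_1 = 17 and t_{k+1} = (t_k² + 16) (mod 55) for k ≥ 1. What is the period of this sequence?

3

Listing terms: t_1 = 17,  t_2 = 30,  t_3 = 36,  t_4 = 47,  t_5 = 25,  t_6 = 36.
Since t_6 = t_3 = 36, the sequence is eventually periodic: after a pre-period of length 2 it cycles with period 3.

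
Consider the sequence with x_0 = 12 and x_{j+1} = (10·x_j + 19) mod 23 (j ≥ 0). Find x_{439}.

20

We have x_0 = 12, x_1 = 1, x_2 = 6, x_3 = 10, x_4 = 4, x_5 = 13, x_6 = 11, x_7 = 14, x_8 = 21, x_9 = 22, x_{10} = 9, x_{11} = 17, x_{12} = 5, x_{13} = 0, x_{14} = 19, x_{15} = 2, x_{16} = 16, x_{17} = 18, x_{18} = 15, x_{19} = 8, x_{20} = 7, x_{21} = 20, x_{22} = 12.
Since x_{22} = x_0 = 12, the sequence is periodic with period 22.
(439 - 0) mod 22 = 21, so x_{439} = x_{21} = 20.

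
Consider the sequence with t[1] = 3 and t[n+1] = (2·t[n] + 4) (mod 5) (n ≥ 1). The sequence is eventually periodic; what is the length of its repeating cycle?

4

Listing terms: t[1] = 3,  t[2] = 0,  t[3] = 4,  t[4] = 2,  t[5] = 3.
Since t[5] = t[1] = 3, the sequence is periodic with period 4.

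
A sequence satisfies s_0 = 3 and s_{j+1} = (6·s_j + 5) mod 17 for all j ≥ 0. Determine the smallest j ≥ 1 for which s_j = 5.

We have s_0 = 3; s_1 = 6; s_2 = 7; s_3 = 13; s_4 = 15; s_5 = 10; s_6 = 14; s_7 = 4; s_8 = 12; s_9 = 9; s_{10} = 8; s_{11} = 2; s_{12} = 0; s_{13} = 5; s_{14} = 1; s_{15} = 11; s_{16} = 3.
The sequence repeats with period 16.
The value 5 first appears (with j ≥ 1) at s_{13}.

13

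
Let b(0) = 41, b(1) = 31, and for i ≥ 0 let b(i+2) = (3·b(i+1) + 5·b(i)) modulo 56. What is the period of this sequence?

12

b(0) = 41; b(1) = 31; b(2) = 18; b(3) = 41; b(4) = 45; b(5) = 4; b(6) = 13; b(7) = 3; b(8) = 18; b(9) = 13; b(10) = 17; b(11) = 4; b(12) = 41; b(13) = 31.
The sequence repeats with period 12.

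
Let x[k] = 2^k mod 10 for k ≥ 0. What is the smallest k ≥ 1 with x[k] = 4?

2

We have x[0] = 1, x[1] = 2, x[2] = 4, x[3] = 8, x[4] = 6, x[5] = 2.
Since x[5] = x[1] = 2, the sequence is eventually periodic: after a pre-period of length 1 it cycles with period 4.
The value 4 first appears (with k ≥ 1) at x[2].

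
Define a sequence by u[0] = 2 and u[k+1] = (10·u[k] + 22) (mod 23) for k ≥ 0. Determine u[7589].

21

Listing terms: u[0] = 2,  u[1] = 19,  u[2] = 5,  u[3] = 3,  u[4] = 6,  u[5] = 13,  u[6] = 14,  u[7] = 1,  u[8] = 9,  u[9] = 20,  u[10] = 15,  u[11] = 11,  u[12] = 17,  u[13] = 8,  u[14] = 10,  u[15] = 7,  u[16] = 0,  u[17] = 22,  u[18] = 12,  u[19] = 4,  u[20] = 16,  u[21] = 21,  u[22] = 2.
The sequence repeats with period 22.
(7589 - 0) mod 22 = 21, so u[7589] = u[21] = 21.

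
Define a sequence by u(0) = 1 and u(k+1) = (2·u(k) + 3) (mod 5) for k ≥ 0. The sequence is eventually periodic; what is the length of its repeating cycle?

u(0) = 1; u(1) = 0; u(2) = 3; u(3) = 4; u(4) = 1.
The sequence repeats with period 4.

4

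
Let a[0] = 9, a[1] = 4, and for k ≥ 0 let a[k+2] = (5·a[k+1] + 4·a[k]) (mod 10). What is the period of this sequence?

4

a[0] = 9, a[1] = 4, a[2] = 6, a[3] = 6, a[4] = 4, a[5] = 4, a[6] = 6.
Since (a[5], a[6]) = (a[1], a[2]) = (4, 6) (two consecutive terms determine the rest), the sequence is eventually periodic: after a pre-period of length 1 it cycles with period 4.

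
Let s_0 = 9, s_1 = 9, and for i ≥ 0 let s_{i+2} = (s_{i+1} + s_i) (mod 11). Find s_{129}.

0

We have s_0 = 9, s_1 = 9, s_2 = 7, s_3 = 5, s_4 = 1, s_5 = 6, s_6 = 7, s_7 = 2, s_8 = 9, s_9 = 0, s_{10} = 9, s_{11} = 9.
The sequence repeats with period 10.
(129 - 0) mod 10 = 9, so s_{129} = s_9 = 0.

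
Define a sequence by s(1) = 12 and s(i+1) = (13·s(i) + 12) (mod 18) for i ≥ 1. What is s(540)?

0

s(1) = 12, s(2) = 6, s(3) = 0, s(4) = 12.
Since s(4) = s(1) = 12, the sequence is periodic with period 3.
(540 - 1) mod 3 = 2, so s(540) = s(3) = 0.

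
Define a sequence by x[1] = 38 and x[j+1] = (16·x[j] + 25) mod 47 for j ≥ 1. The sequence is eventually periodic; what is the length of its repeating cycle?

23

Listing terms: x[1] = 38, x[2] = 22, x[3] = 1, x[4] = 41, x[5] = 23, x[6] = 17, x[7] = 15, x[8] = 30, x[9] = 35, x[10] = 21, x[11] = 32, x[12] = 20, x[13] = 16, x[14] = 46, x[15] = 9, x[16] = 28, x[17] = 3, x[18] = 26, x[19] = 18, x[20] = 31, x[21] = 4, x[22] = 42, x[23] = 39, x[24] = 38.
Since x[24] = x[1] = 38, the sequence is periodic with period 23.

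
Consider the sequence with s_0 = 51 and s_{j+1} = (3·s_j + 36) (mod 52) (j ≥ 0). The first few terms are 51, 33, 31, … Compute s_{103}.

Listing terms: s_0 = 51,  s_1 = 33,  s_2 = 31,  s_3 = 25,  s_4 = 7,  s_5 = 5,  s_6 = 51.
The sequence repeats with period 6.
(103 - 0) mod 6 = 1, so s_{103} = s_1 = 33.

33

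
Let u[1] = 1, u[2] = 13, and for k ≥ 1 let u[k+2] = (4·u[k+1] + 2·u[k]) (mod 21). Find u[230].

Computing terms: u[1] = 1; u[2] = 13; u[3] = 12; u[4] = 11; u[5] = 5; u[6] = 0; u[7] = 10; u[8] = 19; u[9] = 12; u[10] = 2; u[11] = 11; u[12] = 6; u[13] = 4; u[14] = 7; u[15] = 15; u[16] = 11; u[17] = 11; u[18] = 3; u[19] = 13; u[20] = 16; u[21] = 6; u[22] = 14; u[23] = 5; u[24] = 6; u[25] = 13; u[26] = 1; u[27] = 9; u[28] = 17; u[29] = 2; u[30] = 0; u[31] = 4; u[32] = 16; u[33] = 9; u[34] = 5; u[35] = 17; u[36] = 15; u[37] = 10; u[38] = 7; u[39] = 6; u[40] = 17; u[41] = 17; u[42] = 18; u[43] = 1; u[44] = 19; u[45] = 15; u[46] = 14; u[47] = 2; u[48] = 15; u[49] = 1; u[50] = 13.
The sequence repeats with period 48.
(230 - 1) mod 48 = 37, so u[230] = u[38] = 7.

7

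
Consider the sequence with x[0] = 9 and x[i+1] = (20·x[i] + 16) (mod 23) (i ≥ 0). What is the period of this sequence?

22

x[0] = 9,  x[1] = 12,  x[2] = 3,  x[3] = 7,  x[4] = 18,  x[5] = 8,  x[6] = 15,  x[7] = 17,  x[8] = 11,  x[9] = 6,  x[10] = 21,  x[11] = 22,  x[12] = 19,  x[13] = 5,  x[14] = 1,  x[15] = 13,  x[16] = 0,  x[17] = 16,  x[18] = 14,  x[19] = 20,  x[20] = 2,  x[21] = 10,  x[22] = 9.
The sequence repeats with period 22.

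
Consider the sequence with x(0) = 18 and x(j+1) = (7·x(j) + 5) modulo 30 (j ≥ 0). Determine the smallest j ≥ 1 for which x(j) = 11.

1

x(0) = 18, x(1) = 11, x(2) = 22, x(3) = 9, x(4) = 8, x(5) = 1, x(6) = 12, x(7) = 29, x(8) = 28, x(9) = 21, x(10) = 2, x(11) = 19, x(12) = 18.
The sequence repeats with period 12.
The value 11 first appears (with j ≥ 1) at x(1).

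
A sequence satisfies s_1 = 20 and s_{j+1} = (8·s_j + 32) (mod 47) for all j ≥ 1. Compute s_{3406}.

4

s_1 = 20, s_2 = 4, s_3 = 17, s_4 = 27, s_5 = 13, s_6 = 42, s_7 = 39, s_8 = 15, s_9 = 11, s_{10} = 26, s_{11} = 5, s_{12} = 25, s_{13} = 44, s_{14} = 8, s_{15} = 2, s_{16} = 1, s_{17} = 40, s_{18} = 23, s_{19} = 28, s_{20} = 21, s_{21} = 12, s_{22} = 34, s_{23} = 22, s_{24} = 20.
The sequence repeats with period 23.
So s_{3406} = s_{1 + ((3406-1) mod 23)} = s_2 = 4.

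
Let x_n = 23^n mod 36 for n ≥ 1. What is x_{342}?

x_1 = 23; x_2 = 25; x_3 = 35; x_4 = 13; x_5 = 11; x_6 = 1; x_7 = 23.
The sequence repeats with period 6.
So x_{342} = x_{1 + ((342-1) mod 6)} = x_6 = 1.

1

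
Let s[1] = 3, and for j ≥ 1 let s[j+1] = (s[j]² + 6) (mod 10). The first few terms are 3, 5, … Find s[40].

7

Listing terms: s[1] = 3, s[2] = 5, s[3] = 1, s[4] = 7, s[5] = 5.
Since s[5] = s[2] = 5, the sequence is eventually periodic: after a pre-period of length 1 it cycles with period 3.
For j ≥ 2, s[j] depends only on (j - 2) mod 3. (40 - 2) mod 3 = 2, so s[40] = s[4] = 7.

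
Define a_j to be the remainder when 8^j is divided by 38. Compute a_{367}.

8

Listing terms: a_1 = 8; a_2 = 26; a_3 = 18; a_4 = 30; a_5 = 12; a_6 = 20; a_7 = 8.
The sequence repeats with period 6.
(367 - 1) mod 6 = 0, so a_{367} = a_1 = 8.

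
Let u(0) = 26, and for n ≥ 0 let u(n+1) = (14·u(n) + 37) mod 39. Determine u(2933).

23

Listing terms: u(0) = 26, u(1) = 11, u(2) = 35, u(3) = 20, u(4) = 5, u(5) = 29, u(6) = 14, u(7) = 38, u(8) = 23, u(9) = 8, u(10) = 32, u(11) = 17, u(12) = 2, u(13) = 26.
The sequence repeats with period 13.
So u(2933) = u(0 + ((2933-0) mod 13)) = u(8) = 23.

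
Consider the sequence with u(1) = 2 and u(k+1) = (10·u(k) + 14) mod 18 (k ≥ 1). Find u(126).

6

u(1) = 2; u(2) = 16; u(3) = 12; u(4) = 8; u(5) = 4; u(6) = 0; u(7) = 14; u(8) = 10; u(9) = 6; u(10) = 2.
The sequence repeats with period 9.
So u(126) = u(1 + ((126-1) mod 9)) = u(9) = 6.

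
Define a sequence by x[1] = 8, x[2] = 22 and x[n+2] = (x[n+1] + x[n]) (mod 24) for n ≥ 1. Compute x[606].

14

x[1] = 8,  x[2] = 22,  x[3] = 6,  x[4] = 4,  x[5] = 10,  x[6] = 14,  x[7] = 0,  x[8] = 14,  x[9] = 14,  x[10] = 4,  x[11] = 18,  x[12] = 22,  x[13] = 16,  x[14] = 14,  x[15] = 6,  x[16] = 20,  x[17] = 2,  x[18] = 22,  x[19] = 0,  x[20] = 22,  x[21] = 22,  x[22] = 20,  x[23] = 18,  x[24] = 14,  x[25] = 8,  x[26] = 22.
The sequence repeats with period 24.
(606 - 1) mod 24 = 5, so x[606] = x[6] = 14.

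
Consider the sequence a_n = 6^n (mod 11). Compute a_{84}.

9

Computing terms: a_1 = 6; a_2 = 3; a_3 = 7; a_4 = 9; a_5 = 10; a_6 = 5; a_7 = 8; a_8 = 4; a_9 = 2; a_{10} = 1; a_{11} = 6.
The sequence repeats with period 10.
So a_{84} = a_{1 + ((84-1) mod 10)} = a_4 = 9.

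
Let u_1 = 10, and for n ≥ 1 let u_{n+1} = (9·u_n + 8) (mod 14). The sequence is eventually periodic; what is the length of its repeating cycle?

u_1 = 10; u_2 = 0; u_3 = 8; u_4 = 10.
Since u_4 = u_1 = 10, the sequence is periodic with period 3.

3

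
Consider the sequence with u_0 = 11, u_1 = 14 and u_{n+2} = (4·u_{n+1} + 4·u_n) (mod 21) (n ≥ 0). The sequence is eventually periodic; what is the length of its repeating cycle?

We have u_0 = 11,  u_1 = 14,  u_2 = 16,  u_3 = 15,  u_4 = 19,  u_5 = 10,  u_6 = 11,  u_7 = 0,  u_8 = 2,  u_9 = 8,  u_{10} = 19,  u_{11} = 3,  u_{12} = 4,  u_{13} = 7,  u_{14} = 2,  u_{15} = 15,  u_{16} = 5,  u_{17} = 17,  u_{18} = 4,  u_{19} = 0,  u_{20} = 16,  u_{21} = 1,  u_{22} = 5,  u_{23} = 3,  u_{24} = 11,  u_{25} = 14.
The sequence repeats with period 24.

24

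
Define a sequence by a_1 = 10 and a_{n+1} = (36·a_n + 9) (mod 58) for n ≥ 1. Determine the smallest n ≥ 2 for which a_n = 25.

Listing terms: a_1 = 10, a_2 = 21, a_3 = 11, a_4 = 57, a_5 = 31, a_6 = 23, a_7 = 25, a_8 = 39, a_9 = 21.
Since a_9 = a_2 = 21, the sequence is eventually periodic: after a pre-period of length 1 it cycles with period 7.
The value 25 first appears (with n ≥ 2) at a_7.

7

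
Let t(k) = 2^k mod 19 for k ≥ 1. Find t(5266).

Computing terms: t(1) = 2, t(2) = 4, t(3) = 8, t(4) = 16, t(5) = 13, t(6) = 7, t(7) = 14, t(8) = 9, t(9) = 18, t(10) = 17, t(11) = 15, t(12) = 11, t(13) = 3, t(14) = 6, t(15) = 12, t(16) = 5, t(17) = 10, t(18) = 1, t(19) = 2.
The sequence repeats with period 18.
So t(5266) = t(1 + ((5266-1) mod 18)) = t(10) = 17.

17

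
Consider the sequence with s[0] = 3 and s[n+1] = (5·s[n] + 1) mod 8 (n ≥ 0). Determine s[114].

We have s[0] = 3,  s[1] = 0,  s[2] = 1,  s[3] = 6,  s[4] = 7,  s[5] = 4,  s[6] = 5,  s[7] = 2,  s[8] = 3.
The sequence repeats with period 8.
So s[114] = s[0 + ((114-0) mod 8)] = s[2] = 1.

1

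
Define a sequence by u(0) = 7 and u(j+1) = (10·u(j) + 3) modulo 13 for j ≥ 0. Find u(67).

We have u(0) = 7, u(1) = 8, u(2) = 5, u(3) = 1, u(4) = 0, u(5) = 3, u(6) = 7.
Since u(6) = u(0) = 7, the sequence is periodic with period 6.
(67 - 0) mod 6 = 1, so u(67) = u(1) = 8.

8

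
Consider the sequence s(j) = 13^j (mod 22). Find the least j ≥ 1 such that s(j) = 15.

s(0) = 1; s(1) = 13; s(2) = 15; s(3) = 19; s(4) = 5; s(5) = 21; s(6) = 9; s(7) = 7; s(8) = 3; s(9) = 17; s(10) = 1.
The sequence repeats with period 10.
The value 15 first appears (with j ≥ 1) at s(2).

2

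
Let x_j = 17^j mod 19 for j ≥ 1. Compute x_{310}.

x_1 = 17,  x_2 = 4,  x_3 = 11,  x_4 = 16,  x_5 = 6,  x_6 = 7,  x_7 = 5,  x_8 = 9,  x_9 = 1,  x_{10} = 17.
The sequence repeats with period 9.
(310 - 1) mod 9 = 3, so x_{310} = x_4 = 16.

16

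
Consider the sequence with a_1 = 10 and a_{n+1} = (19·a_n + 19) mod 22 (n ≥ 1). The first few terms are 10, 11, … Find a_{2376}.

Listing terms: a_1 = 10, a_2 = 11, a_3 = 8, a_4 = 17, a_5 = 12, a_6 = 5, a_7 = 4, a_8 = 7, a_9 = 20, a_{10} = 3, a_{11} = 10.
Since a_{11} = a_1 = 10, the sequence is periodic with period 10.
So a_{2376} = a_{1 + ((2376-1) mod 10)} = a_6 = 5.

5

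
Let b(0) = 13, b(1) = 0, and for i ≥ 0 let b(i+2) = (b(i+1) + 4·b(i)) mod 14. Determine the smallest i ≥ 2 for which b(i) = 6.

Listing terms: b(0) = 13, b(1) = 0, b(2) = 10, b(3) = 10, b(4) = 8, b(5) = 6, b(6) = 10, b(7) = 6, b(8) = 4, b(9) = 0, b(10) = 2, b(11) = 2, b(12) = 10, b(13) = 4, b(14) = 2, b(15) = 4, b(16) = 12, b(17) = 0, b(18) = 6, b(19) = 6, b(20) = 2, b(21) = 12, b(22) = 6, b(23) = 12, b(24) = 8, b(25) = 0, b(26) = 4, b(27) = 4, b(28) = 6, b(29) = 8, b(30) = 4, b(31) = 8, b(32) = 10, b(33) = 0, b(34) = 12, b(35) = 12, b(36) = 4, b(37) = 10, b(38) = 12, b(39) = 10, b(40) = 2, b(41) = 0, b(42) = 8, b(43) = 8, b(44) = 12, b(45) = 2, b(46) = 8, b(47) = 2, b(48) = 6, b(49) = 0, b(50) = 10.
Since (b(49), b(50)) = (b(1), b(2)) = (0, 10) (two consecutive terms determine the rest), the sequence is eventually periodic: after a pre-period of length 1 it cycles with period 48.
The value 6 first appears (with i ≥ 2) at b(5).

5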